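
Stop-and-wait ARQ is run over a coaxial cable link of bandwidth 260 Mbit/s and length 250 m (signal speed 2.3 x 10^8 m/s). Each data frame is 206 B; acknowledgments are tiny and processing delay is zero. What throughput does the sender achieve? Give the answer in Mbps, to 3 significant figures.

194 Mbps

t_tx = L/R = 1648/260000000 = 6.33846e-06 s.
t_prop = 250/2.3e+08 = 1.08696e-06 s; RTT = 2.17391e-06 s.
Cycle = t_tx + RTT = 8.51237e-06 s.
Throughput = L / cycle = 1648 / 8.51237e-06 = 194 Mbps.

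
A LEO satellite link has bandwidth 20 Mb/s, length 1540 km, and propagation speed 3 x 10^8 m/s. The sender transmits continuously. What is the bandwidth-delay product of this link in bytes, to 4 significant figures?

Propagation delay = 1540000 / 300000000 = 0.00513333 s.
BDP = R × t_prop = 20000000 × 0.00513333 = 102667 bits.
In bytes: 102667/8 = 12830 bytes.

12830 bytes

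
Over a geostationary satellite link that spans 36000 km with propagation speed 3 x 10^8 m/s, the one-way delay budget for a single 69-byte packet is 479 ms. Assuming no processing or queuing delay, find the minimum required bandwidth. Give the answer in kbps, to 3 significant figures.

L = 552 bits.
Propagation delay = 36000000 / 300000000 = 120 ms.
Transmission budget = 479 − 120 = 359 ms.
R ≥ L / t_tx = 552 bits / 0.359 s = 1.54 kbps.

1.54 kbps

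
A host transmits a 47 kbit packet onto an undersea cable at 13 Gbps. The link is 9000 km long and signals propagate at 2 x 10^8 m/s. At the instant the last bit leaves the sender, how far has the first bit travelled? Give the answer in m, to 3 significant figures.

723 m

t_tx = L/R = 47000/13000000000 = 3.61538e-06 s.
Distance = s × t_tx = 200000000 × 3.61538e-06 = 723 m.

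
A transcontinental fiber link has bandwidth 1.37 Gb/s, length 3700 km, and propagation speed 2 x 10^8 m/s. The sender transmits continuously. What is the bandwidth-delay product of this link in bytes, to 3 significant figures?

Propagation delay = 3700000 / 200000000 = 0.0185 s.
BDP = R × t_prop = 1370000000 × 0.0185 = 25345000 bits.
In bytes: 25345000/8 = 3170000 bytes.

3170000 bytes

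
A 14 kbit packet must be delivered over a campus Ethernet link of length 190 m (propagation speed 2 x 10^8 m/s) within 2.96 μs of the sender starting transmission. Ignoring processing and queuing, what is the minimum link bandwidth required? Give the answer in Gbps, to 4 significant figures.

6.965 Gbps

Propagation delay = 190 / 200000000 = 0.95 μs.
Transmission budget = 2.96 − 0.95 = 2.01 μs.
R ≥ L / t_tx = 14000 bits / 2.01e-06 s = 6.965 Gbps.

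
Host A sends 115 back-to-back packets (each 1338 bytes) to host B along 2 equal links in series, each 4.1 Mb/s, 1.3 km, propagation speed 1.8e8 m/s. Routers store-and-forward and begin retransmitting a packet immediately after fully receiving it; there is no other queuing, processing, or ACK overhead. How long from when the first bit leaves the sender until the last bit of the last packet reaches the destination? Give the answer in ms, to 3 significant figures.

303 ms

Per-hop transmission t_tx = L/R = 10704/4.1e+06 = 2.61073 ms.
Per-hop propagation t_prop = 1300/180000000 = 0.00722222 ms.
Pipeline fill: first packet needs 2·t_tx to clear all hops; remaining 114 packets each add one t_tx.
Total = (2+115-1)·t_tx + 2·t_prop = 116·2.61073 + 2·0.00722222 = 303 ms.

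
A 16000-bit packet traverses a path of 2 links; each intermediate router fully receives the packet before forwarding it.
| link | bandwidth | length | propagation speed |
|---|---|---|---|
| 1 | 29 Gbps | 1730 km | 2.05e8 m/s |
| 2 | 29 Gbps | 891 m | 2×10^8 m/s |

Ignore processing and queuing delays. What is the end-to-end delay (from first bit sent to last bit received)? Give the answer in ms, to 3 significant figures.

Transmission delay per hop = L/R = 16000/29000000000 = 0.000551724 ms; 2 hops → 0.00110345 ms.
Propagation delays (d/s per hop): 8.43902, 0.004455 ms; sum = 8.44348 ms.
End-to-end = 8.44 ms.

8.44 ms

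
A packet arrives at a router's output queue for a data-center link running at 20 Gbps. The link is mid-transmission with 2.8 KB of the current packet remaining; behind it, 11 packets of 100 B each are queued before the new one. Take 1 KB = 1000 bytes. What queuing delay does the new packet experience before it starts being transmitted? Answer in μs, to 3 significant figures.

Each queued packet: L/R = 800/20000000000 = 0.04 μs.
11 queued → 0.44 μs.
Plus remaining 22400 bits of current packet: 1.12 μs.
Queuing delay = 1.56 μs.

1.56 μs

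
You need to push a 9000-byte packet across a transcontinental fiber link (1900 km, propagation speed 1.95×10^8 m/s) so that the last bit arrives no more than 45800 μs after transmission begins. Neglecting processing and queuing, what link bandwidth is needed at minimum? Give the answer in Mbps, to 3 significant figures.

2.00 Mbps

L = 72000 bits.
Propagation delay = 1900000 / 195000000 = 9743.59 μs.
Transmission budget = 45800 − 9743.59 = 36056.4 μs.
R ≥ L / t_tx = 72000 bits / 0.0360564 s = 2.00 Mbps.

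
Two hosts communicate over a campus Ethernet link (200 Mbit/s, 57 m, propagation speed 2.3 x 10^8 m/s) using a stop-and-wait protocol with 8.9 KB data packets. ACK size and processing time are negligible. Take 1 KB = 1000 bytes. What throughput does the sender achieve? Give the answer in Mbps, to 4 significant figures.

199.7 Mbps

t_tx = L/R = 71200/200000000 = 0.000356 s.
t_prop = 57/2.3e+08 = 2.47826e-07 s; RTT = 4.95652e-07 s.
Cycle = t_tx + RTT = 0.000356496 s.
Throughput = L / cycle = 71200 / 0.000356496 = 199.7 Mbps.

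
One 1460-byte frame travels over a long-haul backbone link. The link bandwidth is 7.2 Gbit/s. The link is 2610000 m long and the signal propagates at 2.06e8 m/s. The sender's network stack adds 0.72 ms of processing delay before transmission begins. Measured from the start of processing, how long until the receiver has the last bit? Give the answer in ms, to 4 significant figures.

13.39 ms

L = 1460 × 8 = 11680 bits.
Transmission delay = L/R = 11680 / 7200000000 = 0.00162222 ms.
Propagation delay = d/s = 2610000 m / 206000000 m/s = 12.6699 ms.
Plus processing delay 0.72 ms = 0.72 ms.
Total = 13.39 ms.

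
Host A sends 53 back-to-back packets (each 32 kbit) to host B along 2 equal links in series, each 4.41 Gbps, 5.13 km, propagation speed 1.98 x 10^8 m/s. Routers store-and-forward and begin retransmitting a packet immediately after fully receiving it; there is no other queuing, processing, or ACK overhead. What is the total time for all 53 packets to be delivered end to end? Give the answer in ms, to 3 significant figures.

Per-hop transmission t_tx = L/R = 32000/4410000000 = 0.00725624 ms.
Per-hop propagation t_prop = 5130/198000000 = 0.0259091 ms.
Pipeline fill: first packet needs 2·t_tx to clear all hops; remaining 52 packets each add one t_tx.
Total = (2+53-1)·t_tx + 2·t_prop = 54·0.00725624 + 2·0.0259091 = 0.444 ms.

0.444 ms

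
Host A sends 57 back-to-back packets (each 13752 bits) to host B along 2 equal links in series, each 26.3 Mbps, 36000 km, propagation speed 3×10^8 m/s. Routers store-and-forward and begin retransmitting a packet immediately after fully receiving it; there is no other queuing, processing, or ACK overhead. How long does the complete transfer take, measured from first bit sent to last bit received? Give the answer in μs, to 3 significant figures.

270000 μs

Per-hop transmission t_tx = L/R = 13752/26300000 = 522.89 μs.
Per-hop propagation t_prop = 36000000/300000000 = 120000 μs.
Pipeline fill: first packet needs 2·t_tx to clear all hops; remaining 56 packets each add one t_tx.
Total = (2+57-1)·t_tx + 2·t_prop = 58·522.89 + 2·120000 = 270000 μs.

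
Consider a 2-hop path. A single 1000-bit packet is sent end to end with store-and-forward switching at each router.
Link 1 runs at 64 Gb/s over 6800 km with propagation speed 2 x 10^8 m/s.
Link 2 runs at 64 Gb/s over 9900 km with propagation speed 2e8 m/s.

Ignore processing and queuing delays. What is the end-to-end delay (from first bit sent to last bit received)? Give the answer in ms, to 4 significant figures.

Transmission delay per hop = L/R = 1000/64000000000 = 1.5625e-05 ms; 2 hops → 3.125e-05 ms.
Propagation delays (d/s per hop): 34, 49.5 ms; sum = 83.5 ms.
End-to-end = 83.50 ms.

83.50 ms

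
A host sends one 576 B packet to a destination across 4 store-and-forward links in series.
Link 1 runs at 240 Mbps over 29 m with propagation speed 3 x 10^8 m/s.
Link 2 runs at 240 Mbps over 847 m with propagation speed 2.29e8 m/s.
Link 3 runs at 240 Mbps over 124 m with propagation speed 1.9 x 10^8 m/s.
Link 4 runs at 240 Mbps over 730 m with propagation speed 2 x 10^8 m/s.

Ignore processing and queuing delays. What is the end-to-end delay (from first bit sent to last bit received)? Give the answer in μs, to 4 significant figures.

84.90 μs

L = 576 × 8 = 4608 bits.
Transmission delay per hop = L/R = 4608/240000000 = 19.2 μs; 4 hops → 76.8 μs.
Propagation delays (d/s per hop): 0.0966667, 3.69869, 0.652632, 3.65 μs; sum = 8.09799 μs.
End-to-end = 84.90 μs.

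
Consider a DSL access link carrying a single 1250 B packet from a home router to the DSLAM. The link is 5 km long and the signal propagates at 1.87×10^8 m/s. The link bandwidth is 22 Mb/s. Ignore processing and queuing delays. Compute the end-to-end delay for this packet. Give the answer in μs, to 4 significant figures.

L = 1250 × 8 = 10000 bits.
Transmission delay = L/R = 10000 / 22000000 = 454.545 μs.
Propagation delay = d/s = 5000 m / 187000000 m/s = 26.738 μs.
Total = 481.3 μs.

481.3 μs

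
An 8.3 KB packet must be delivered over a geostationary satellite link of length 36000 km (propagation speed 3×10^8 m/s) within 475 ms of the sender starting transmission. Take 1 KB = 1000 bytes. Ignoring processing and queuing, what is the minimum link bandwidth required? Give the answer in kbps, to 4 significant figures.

187.0 kbps

L = 66400 bits.
Propagation delay = 36000000 / 300000000 = 120 ms.
Transmission budget = 475 − 120 = 355 ms.
R ≥ L / t_tx = 66400 bits / 0.355 s = 187.0 kbps.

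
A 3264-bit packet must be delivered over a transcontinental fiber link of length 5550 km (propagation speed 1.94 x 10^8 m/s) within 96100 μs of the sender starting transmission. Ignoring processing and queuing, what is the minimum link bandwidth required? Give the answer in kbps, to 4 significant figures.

Propagation delay = 5550000 / 194000000 = 28608.2 μs.
Transmission budget = 96100 − 28608.2 = 67491.8 μs.
R ≥ L / t_tx = 3264 bits / 0.0674918 s = 48.36 kbps.

48.36 kbps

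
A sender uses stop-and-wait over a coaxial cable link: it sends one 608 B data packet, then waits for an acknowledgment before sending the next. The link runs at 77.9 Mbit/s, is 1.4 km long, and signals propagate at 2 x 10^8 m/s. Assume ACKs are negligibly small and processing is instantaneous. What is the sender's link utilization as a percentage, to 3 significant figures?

t_tx = L/R = 4864/77900000 = 6.2439e-05 s.
t_prop = 1400/200000000 = 7e-06 s; RTT = 1.4e-05 s.
Cycle = t_tx + RTT = 7.6439e-05 s.
Utilization = t_tx / cycle = 6.2439e-05/7.6439e-05 = 81.7 %.

81.7 %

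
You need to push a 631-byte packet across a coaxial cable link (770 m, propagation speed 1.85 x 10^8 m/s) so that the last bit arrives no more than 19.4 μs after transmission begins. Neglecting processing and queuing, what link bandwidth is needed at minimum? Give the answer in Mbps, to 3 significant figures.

331 Mbps

L = 5048 bits.
Propagation delay = 770 / 185000000 = 4.16216 μs.
Transmission budget = 19.4 − 4.16216 = 15.2378 μs.
R ≥ L / t_tx = 5048 bits / 1.52378e-05 s = 331 Mbps.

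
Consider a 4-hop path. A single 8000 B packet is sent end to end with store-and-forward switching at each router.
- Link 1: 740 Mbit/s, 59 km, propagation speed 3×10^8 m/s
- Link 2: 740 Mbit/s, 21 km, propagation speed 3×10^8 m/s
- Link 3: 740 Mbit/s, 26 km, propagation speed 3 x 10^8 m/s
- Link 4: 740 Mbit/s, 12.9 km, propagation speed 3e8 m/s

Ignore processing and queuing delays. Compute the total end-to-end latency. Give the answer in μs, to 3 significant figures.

L = 8000 × 8 = 64000 bits.
Transmission delay per hop = L/R = 64000/740000000 = 86.4865 μs; 4 hops → 345.946 μs.
Propagation delays (d/s per hop): 196.667, 70, 86.6667, 43 μs; sum = 396.333 μs.
End-to-end = 742 μs.

742 μs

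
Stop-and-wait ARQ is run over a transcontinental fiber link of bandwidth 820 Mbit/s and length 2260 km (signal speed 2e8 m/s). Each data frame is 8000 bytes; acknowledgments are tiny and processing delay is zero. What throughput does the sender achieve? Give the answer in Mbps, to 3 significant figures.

t_tx = L/R = 64000/820000000 = 7.80488e-05 s.
t_prop = 2260000/200000000 = 0.0113 s; RTT = 0.0226 s.
Cycle = t_tx + RTT = 0.022678 s.
Throughput = L / cycle = 64000 / 0.022678 = 2.82 Mbps.

2.82 Mbps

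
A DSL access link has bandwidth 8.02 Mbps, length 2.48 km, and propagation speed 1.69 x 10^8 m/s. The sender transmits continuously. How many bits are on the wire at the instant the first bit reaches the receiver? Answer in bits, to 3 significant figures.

118 bits

Propagation delay = 2480 / 169000000 = 1.46746e-05 s.
BDP = R × t_prop = 8020000 × 1.46746e-05 = 117.69 bits.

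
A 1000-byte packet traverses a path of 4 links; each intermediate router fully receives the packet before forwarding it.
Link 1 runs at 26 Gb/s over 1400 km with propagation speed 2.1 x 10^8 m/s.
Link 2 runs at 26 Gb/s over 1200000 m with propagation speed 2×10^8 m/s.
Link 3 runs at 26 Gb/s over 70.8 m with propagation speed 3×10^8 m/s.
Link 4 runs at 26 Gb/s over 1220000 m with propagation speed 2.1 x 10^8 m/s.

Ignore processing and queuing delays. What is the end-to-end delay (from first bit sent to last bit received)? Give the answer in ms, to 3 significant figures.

L = 1000 × 8 = 8000 bits.
Transmission delay per hop = L/R = 8000/26000000000 = 0.000307692 ms; 4 hops → 0.00123077 ms.
Propagation delays (d/s per hop): 6.66667, 6, 0.000236, 5.80952 ms; sum = 18.4764 ms.
End-to-end = 18.5 ms.

18.5 ms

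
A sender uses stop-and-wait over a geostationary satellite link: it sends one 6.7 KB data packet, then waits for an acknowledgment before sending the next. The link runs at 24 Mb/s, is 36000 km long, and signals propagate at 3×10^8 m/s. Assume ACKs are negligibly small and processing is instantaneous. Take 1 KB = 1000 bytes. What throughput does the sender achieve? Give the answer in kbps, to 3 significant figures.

t_tx = L/R = 53600/24000000 = 0.00223333 s.
t_prop = 36000000/300000000 = 0.12 s; RTT = 0.24 s.
Cycle = t_tx + RTT = 0.242233 s.
Throughput = L / cycle = 53600 / 0.242233 = 221 kbps.

221 kbps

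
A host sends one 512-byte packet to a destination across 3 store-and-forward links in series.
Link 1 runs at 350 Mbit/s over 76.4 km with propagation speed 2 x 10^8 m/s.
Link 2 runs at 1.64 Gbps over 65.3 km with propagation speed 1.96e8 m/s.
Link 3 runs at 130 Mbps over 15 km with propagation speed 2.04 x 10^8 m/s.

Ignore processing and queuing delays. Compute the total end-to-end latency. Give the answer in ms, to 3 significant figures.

L = 512 × 8 = 4096 bits.
Transmission delays (L/R per hop): 0.0117029, 0.00249756, 0.0315077 ms; sum = 0.0457081 ms.
Propagation delays (d/s per hop): 0.382, 0.333163, 0.0735294 ms; sum = 0.788693 ms.
End-to-end = 0.834 ms.

0.834 ms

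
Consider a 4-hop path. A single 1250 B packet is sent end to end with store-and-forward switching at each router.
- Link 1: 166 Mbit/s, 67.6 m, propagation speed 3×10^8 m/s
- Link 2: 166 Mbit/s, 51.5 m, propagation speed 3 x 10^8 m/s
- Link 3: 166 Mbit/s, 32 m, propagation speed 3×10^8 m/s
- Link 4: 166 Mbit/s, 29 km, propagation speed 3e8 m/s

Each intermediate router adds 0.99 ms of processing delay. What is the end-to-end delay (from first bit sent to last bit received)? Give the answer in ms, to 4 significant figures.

L = 1250 × 8 = 10000 bits.
Transmission delay per hop = L/R = 10000/166000000 = 0.060241 ms; 4 hops → 0.240964 ms.
Propagation delays (d/s per hop): 0.000225333, 0.000171667, 0.000106667, 0.0966667 ms; sum = 0.0971703 ms.
Processing at 3 router(s): 3 × 0.99 ms = 2.97 ms.
End-to-end = 3.308 ms.

3.308 ms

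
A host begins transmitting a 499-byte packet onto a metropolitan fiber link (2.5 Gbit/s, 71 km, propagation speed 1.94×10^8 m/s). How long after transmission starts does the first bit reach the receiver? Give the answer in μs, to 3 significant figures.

First bit experiences only propagation delay: d/s = 71000/194000000 = 366 μs.

366 μs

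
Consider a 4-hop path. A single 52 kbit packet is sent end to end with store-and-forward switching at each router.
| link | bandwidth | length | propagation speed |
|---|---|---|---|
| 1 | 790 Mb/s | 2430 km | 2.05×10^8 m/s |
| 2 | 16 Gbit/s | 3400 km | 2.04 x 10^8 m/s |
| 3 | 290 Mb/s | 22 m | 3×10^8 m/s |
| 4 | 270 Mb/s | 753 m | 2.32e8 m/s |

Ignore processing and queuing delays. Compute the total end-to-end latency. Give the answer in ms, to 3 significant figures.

L = 52000 bits.
Transmission delays (L/R per hop): 0.0658228, 0.00325, 0.17931, 0.192593 ms; sum = 0.440976 ms.
Propagation delays (d/s per hop): 11.8537, 16.6667, 7.33333e-05, 0.00324569 ms; sum = 28.5236 ms.
End-to-end = 29.0 ms.

29.0 ms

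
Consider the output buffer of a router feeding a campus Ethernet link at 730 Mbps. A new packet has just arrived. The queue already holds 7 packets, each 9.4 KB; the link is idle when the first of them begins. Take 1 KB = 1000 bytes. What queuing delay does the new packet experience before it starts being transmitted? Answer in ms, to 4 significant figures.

Each queued packet: L/R = 75200/730000000 = 0.103014 ms.
7 queued → 0.721096 ms.
Queuing delay = 0.7211 ms.

0.7211 ms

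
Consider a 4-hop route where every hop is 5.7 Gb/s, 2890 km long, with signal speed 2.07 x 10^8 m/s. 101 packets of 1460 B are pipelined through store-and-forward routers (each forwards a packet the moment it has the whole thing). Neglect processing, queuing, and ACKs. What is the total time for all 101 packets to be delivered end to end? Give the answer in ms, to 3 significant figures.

Per-hop transmission t_tx = L/R = 11680/5700000000 = 0.00204912 ms.
Per-hop propagation t_prop = 2890000/2.07e+08 = 13.9614 ms.
Pipeline fill: first packet needs 4·t_tx to clear all hops; remaining 100 packets each add one t_tx.
Total = (4+101-1)·t_tx + 4·t_prop = 104·0.00204912 + 4·13.9614 = 56.1 ms.

56.1 ms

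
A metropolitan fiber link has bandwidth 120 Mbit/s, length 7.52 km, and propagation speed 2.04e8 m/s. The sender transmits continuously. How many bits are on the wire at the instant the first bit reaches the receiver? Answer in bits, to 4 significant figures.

4424 bits

Propagation delay = 7520 / 204000000 = 3.68627e-05 s.
BDP = R × t_prop = 120000000 × 3.68627e-05 = 4423.53 bits.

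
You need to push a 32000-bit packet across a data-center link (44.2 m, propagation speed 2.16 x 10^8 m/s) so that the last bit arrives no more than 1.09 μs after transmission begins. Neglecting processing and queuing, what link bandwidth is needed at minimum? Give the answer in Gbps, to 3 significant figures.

Propagation delay = 44.2 / 216000000 = 0.20463 μs.
Transmission budget = 1.09 − 0.20463 = 0.88537 μs.
R ≥ L / t_tx = 32000 bits / 8.8537e-07 s = 36.1 Gbps.

36.1 Gbps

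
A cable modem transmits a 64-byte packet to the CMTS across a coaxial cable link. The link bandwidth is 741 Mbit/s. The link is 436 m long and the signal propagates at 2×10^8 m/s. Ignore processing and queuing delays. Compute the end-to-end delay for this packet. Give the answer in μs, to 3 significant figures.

L = 64 × 8 = 512 bits.
Transmission delay = L/R = 512 / 741000000 = 0.690958 μs.
Propagation delay = d/s = 436 m / 200000000 m/s = 2.18 μs.
Total = 2.87 μs.

2.87 μs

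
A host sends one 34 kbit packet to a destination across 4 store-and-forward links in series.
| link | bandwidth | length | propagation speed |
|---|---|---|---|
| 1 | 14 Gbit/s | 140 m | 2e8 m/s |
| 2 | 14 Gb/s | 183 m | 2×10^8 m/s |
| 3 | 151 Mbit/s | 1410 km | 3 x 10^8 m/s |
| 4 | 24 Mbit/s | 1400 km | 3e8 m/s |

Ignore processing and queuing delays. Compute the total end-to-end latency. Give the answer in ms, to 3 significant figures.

L = 34000 bits.
Transmission delays (L/R per hop): 0.00242857, 0.00242857, 0.225166, 1.41667 ms; sum = 1.64669 ms.
Propagation delays (d/s per hop): 0.0007, 0.000915, 4.7, 4.66667 ms; sum = 9.36828 ms.
End-to-end = 11.0 ms.

11.0 ms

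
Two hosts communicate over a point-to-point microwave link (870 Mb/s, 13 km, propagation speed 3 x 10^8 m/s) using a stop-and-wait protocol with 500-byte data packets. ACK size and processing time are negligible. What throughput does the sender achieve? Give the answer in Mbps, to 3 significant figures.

t_tx = L/R = 4000/870000000 = 4.5977e-06 s.
t_prop = 13000/300000000 = 4.33333e-05 s; RTT = 8.66667e-05 s.
Cycle = t_tx + RTT = 9.12644e-05 s.
Throughput = L / cycle = 4000 / 9.12644e-05 = 43.8 Mbps.

43.8 Mbps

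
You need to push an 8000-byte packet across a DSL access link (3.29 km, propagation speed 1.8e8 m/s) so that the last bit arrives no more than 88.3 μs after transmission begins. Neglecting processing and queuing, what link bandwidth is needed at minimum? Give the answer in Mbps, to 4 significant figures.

914.0 Mbps

L = 64000 bits.
Propagation delay = 3290 / 180000000 = 18.2778 μs.
Transmission budget = 88.3 − 18.2778 = 70.0222 μs.
R ≥ L / t_tx = 64000 bits / 7.00222e-05 s = 914.0 Mbps.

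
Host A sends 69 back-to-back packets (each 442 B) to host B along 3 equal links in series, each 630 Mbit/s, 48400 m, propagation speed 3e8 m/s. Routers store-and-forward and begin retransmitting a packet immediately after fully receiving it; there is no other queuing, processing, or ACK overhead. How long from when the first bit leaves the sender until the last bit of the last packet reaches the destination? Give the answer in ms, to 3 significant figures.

Per-hop transmission t_tx = L/R = 3536/630000000 = 0.0056127 ms.
Per-hop propagation t_prop = 48400/300000000 = 0.161333 ms.
Pipeline fill: first packet needs 3·t_tx to clear all hops; remaining 68 packets each add one t_tx.
Total = (3+69-1)·t_tx + 3·t_prop = 71·0.0056127 + 3·0.161333 = 0.883 ms.

0.883 ms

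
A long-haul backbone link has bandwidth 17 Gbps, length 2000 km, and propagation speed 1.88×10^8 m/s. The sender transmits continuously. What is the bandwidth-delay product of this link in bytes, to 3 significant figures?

22600000 bytes

Propagation delay = 2000000 / 188000000 = 0.0106383 s.
BDP = R × t_prop = 17000000000 × 0.0106383 = 180851000 bits.
In bytes: 180851000/8 = 22600000 bytes.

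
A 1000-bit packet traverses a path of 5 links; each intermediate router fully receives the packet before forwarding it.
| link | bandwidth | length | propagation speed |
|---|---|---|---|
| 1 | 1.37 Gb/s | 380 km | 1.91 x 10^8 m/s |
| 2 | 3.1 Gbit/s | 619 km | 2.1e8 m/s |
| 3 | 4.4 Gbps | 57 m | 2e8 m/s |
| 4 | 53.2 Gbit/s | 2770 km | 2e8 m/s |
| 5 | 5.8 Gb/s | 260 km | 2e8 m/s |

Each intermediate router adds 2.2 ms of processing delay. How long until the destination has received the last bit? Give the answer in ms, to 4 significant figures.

Transmission delays (L/R per hop): 0.000729927, 0.000322581, 0.000227273, 1.8797e-05, 0.000172414 ms; sum = 0.00147099 ms.
Propagation delays (d/s per hop): 1.98953, 2.94762, 0.000285, 13.85, 1.3 ms; sum = 20.0874 ms.
Processing at 4 router(s): 4 × 2.2 ms = 8.8 ms.
End-to-end = 28.89 ms.

28.89 ms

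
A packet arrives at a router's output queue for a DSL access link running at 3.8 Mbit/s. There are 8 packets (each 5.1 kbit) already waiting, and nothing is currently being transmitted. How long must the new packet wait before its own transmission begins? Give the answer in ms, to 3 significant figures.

10.7 ms

Each queued packet: L/R = 5100/3800000 = 1.34211 ms.
8 queued → 10.7368 ms.
Queuing delay = 10.7 ms.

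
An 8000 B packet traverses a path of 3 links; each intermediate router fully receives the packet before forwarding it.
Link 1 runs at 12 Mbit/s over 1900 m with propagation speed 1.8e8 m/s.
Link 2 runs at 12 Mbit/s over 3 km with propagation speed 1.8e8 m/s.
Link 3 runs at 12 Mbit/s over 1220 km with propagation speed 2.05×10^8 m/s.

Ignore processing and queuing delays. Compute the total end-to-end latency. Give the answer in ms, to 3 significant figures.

L = 8000 × 8 = 64000 bits.
Transmission delay per hop = L/R = 64000/12000000 = 5.33333 ms; 3 hops → 16 ms.
Propagation delays (d/s per hop): 0.0105556, 0.0166667, 5.95122 ms; sum = 5.97844 ms.
End-to-end = 22.0 ms.

22.0 ms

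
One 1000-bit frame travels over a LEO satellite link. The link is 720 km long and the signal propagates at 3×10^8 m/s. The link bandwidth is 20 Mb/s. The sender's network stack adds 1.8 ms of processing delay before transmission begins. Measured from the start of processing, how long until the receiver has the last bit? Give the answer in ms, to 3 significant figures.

Transmission delay = L/R = 1000 / 20000000 = 0.05 ms.
Propagation delay = d/s = 720000 m / 300000000 m/s = 2.4 ms.
Plus processing delay 1.8 ms = 1.8 ms.
Total = 4.25 ms.

4.25 ms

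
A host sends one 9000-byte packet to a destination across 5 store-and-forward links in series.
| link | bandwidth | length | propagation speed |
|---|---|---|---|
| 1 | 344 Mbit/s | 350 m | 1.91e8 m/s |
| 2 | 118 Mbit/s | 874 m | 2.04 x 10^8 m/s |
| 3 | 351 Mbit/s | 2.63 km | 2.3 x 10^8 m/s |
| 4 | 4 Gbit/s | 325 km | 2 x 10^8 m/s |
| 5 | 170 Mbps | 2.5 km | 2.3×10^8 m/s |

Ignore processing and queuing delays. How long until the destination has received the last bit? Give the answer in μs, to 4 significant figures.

L = 9000 × 8 = 72000 bits.
Transmission delays (L/R per hop): 209.302, 610.169, 205.128, 18, 423.529 μs; sum = 1466.13 μs.
Propagation delays (d/s per hop): 1.83246, 4.28431, 11.4348, 1625, 10.8696 μs; sum = 1653.42 μs.
End-to-end = 3120 μs.

3120 μs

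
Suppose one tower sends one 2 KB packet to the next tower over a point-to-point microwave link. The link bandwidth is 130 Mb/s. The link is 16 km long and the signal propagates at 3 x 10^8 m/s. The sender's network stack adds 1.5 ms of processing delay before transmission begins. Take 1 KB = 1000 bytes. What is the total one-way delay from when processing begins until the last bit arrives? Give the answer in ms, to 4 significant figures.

L = 16000 bits.
Transmission delay = L/R = 16000 / 130000000 = 0.123077 ms.
Propagation delay = d/s = 16000 m / 300000000 m/s = 0.0533333 ms.
Plus processing delay 1.5 ms = 1.5 ms.
Total = 1.676 ms.

1.676 ms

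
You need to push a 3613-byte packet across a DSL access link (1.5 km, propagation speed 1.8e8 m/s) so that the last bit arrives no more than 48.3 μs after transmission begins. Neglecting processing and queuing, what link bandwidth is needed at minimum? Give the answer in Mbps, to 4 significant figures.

723.2 Mbps

L = 28904 bits.
Propagation delay = 1500 / 180000000 = 8.33333 μs.
Transmission budget = 48.3 − 8.33333 = 39.9667 μs.
R ≥ L / t_tx = 28904 bits / 3.99667e-05 s = 723.2 Mbps.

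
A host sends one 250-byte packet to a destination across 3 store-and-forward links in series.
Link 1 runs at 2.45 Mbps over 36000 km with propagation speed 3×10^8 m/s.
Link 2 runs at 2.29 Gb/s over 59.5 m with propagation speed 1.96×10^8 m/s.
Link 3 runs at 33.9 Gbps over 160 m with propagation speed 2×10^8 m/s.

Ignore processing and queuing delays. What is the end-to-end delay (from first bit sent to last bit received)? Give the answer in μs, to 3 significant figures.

121000 μs

L = 250 × 8 = 2000 bits.
Transmission delays (L/R per hop): 816.327, 0.873362, 0.0589971 μs; sum = 817.259 μs.
Propagation delays (d/s per hop): 120000, 0.303571, 0.8 μs; sum = 120001 μs.
End-to-end = 121000 μs.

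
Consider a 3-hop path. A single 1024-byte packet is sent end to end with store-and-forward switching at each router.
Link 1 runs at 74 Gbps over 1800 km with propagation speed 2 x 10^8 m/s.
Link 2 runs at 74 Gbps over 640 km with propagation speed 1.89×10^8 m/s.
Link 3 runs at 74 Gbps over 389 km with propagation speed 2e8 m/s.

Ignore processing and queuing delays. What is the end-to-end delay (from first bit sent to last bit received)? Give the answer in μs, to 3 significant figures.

14300 μs

L = 1024 × 8 = 8192 bits.
Transmission delay per hop = L/R = 8192/74000000000 = 0.110703 μs; 3 hops → 0.332108 μs.
Propagation delays (d/s per hop): 9000, 3386.24, 1945 μs; sum = 14331.2 μs.
End-to-end = 14300 μs.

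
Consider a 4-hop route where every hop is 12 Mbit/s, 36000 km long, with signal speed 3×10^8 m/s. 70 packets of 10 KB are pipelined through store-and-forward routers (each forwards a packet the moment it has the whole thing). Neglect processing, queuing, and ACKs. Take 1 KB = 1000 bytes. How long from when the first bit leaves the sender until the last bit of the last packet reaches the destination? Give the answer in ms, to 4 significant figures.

Per-hop transmission t_tx = L/R = 80000/12000000 = 6.66667 ms.
Per-hop propagation t_prop = 36000000/300000000 = 120 ms.
Pipeline fill: first packet needs 4·t_tx to clear all hops; remaining 69 packets each add one t_tx.
Total = (4+70-1)·t_tx + 4·t_prop = 73·6.66667 + 4·120 = 966.7 ms.

966.7 ms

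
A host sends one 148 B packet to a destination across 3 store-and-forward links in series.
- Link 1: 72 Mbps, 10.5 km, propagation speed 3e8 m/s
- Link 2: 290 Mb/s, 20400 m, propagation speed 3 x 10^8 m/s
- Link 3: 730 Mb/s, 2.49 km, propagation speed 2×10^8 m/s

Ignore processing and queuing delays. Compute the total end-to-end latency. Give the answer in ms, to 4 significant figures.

L = 148 × 8 = 1184 bits.
Transmission delays (L/R per hop): 0.0164444, 0.00408276, 0.00162192 ms; sum = 0.0221491 ms.
Propagation delays (d/s per hop): 0.035, 0.068, 0.01245 ms; sum = 0.11545 ms.
End-to-end = 0.1376 ms.

0.1376 ms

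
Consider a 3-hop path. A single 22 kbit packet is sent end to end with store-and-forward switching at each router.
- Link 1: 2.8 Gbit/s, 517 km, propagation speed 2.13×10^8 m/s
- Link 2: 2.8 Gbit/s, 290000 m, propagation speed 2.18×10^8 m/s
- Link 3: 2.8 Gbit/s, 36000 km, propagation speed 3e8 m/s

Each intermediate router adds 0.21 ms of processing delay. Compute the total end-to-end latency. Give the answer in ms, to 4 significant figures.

124.2 ms

L = 22000 bits.
Transmission delay per hop = L/R = 22000/2800000000 = 0.00785714 ms; 3 hops → 0.0235714 ms.
Propagation delays (d/s per hop): 2.42723, 1.33028, 120 ms; sum = 123.758 ms.
Processing at 2 router(s): 2 × 0.21 ms = 0.42 ms.
End-to-end = 124.2 ms.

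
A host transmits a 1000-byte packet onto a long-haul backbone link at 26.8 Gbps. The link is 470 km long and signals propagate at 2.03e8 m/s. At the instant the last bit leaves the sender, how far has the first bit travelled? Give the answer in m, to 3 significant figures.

60.6 m

t_tx = L/R = 8000/26800000000 = 2.98507e-07 s.
Distance = s × t_tx = 2.03e+08 × 2.98507e-07 = 60.6 m.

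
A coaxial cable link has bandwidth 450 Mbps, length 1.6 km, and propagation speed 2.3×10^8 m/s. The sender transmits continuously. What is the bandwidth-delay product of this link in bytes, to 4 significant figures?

Propagation delay = 1600 / 2.3e+08 = 6.95652e-06 s.
BDP = R × t_prop = 450000000 × 6.95652e-06 = 3130.43 bits.
In bytes: 3130.43/8 = 391.3 bytes.

391.3 bytes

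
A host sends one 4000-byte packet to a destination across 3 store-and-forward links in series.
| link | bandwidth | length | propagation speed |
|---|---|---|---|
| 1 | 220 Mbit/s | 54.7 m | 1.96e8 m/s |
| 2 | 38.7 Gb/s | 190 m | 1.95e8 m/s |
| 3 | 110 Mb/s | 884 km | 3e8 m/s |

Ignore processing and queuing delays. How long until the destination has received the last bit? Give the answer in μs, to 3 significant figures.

3390 μs

L = 4000 × 8 = 32000 bits.
Transmission delays (L/R per hop): 145.455, 0.826873, 290.909 μs; sum = 437.191 μs.
Propagation delays (d/s per hop): 0.279082, 0.974359, 2946.67 μs; sum = 2947.92 μs.
End-to-end = 3390 μs.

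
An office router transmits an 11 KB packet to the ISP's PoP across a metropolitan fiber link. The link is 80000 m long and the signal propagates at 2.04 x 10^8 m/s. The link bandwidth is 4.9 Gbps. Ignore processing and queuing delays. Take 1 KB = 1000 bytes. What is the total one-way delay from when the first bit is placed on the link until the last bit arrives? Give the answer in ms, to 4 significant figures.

L = 88000 bits.
Transmission delay = L/R = 88000 / 4900000000 = 0.0179592 ms.
Propagation delay = d/s = 80000 m / 204000000 m/s = 0.392157 ms.
Total = 0.4101 ms.

0.4101 ms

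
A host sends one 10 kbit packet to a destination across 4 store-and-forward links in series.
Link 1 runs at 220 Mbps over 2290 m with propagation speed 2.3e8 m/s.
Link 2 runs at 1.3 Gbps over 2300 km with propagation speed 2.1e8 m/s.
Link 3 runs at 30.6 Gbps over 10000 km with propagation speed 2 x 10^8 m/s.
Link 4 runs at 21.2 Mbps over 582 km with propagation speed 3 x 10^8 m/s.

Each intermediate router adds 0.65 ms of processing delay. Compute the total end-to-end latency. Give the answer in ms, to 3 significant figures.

65.4 ms

L = 10000 bits.
Transmission delays (L/R per hop): 0.0454545, 0.00769231, 0.000326797, 0.471698 ms; sum = 0.525172 ms.
Propagation delays (d/s per hop): 0.00995652, 10.9524, 50, 1.94 ms; sum = 62.9023 ms.
Processing at 3 router(s): 3 × 0.65 ms = 1.95 ms.
End-to-end = 65.4 ms.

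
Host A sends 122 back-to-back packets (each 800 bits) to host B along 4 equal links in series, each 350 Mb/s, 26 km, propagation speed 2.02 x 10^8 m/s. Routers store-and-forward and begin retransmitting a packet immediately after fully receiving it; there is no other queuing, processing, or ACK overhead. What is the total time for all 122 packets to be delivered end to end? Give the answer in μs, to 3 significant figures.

Per-hop transmission t_tx = L/R = 800/350000000 = 2.28571 μs.
Per-hop propagation t_prop = 26000/202000000 = 128.713 μs.
Pipeline fill: first packet needs 4·t_tx to clear all hops; remaining 121 packets each add one t_tx.
Total = (4+122-1)·t_tx + 4·t_prop = 125·2.28571 + 4·128.713 = 801 μs.

801 μs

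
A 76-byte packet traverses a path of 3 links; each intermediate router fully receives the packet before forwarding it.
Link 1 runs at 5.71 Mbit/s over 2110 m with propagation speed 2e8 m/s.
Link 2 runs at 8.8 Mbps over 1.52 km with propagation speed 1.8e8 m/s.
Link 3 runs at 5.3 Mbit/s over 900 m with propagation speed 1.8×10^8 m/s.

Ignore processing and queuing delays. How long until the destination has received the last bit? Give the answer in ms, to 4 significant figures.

L = 76 × 8 = 608 bits.
Transmission delays (L/R per hop): 0.10648, 0.0690909, 0.114717 ms; sum = 0.290288 ms.
Propagation delays (d/s per hop): 0.01055, 0.00844444, 0.005 ms; sum = 0.0239944 ms.
End-to-end = 0.3143 ms.

0.3143 ms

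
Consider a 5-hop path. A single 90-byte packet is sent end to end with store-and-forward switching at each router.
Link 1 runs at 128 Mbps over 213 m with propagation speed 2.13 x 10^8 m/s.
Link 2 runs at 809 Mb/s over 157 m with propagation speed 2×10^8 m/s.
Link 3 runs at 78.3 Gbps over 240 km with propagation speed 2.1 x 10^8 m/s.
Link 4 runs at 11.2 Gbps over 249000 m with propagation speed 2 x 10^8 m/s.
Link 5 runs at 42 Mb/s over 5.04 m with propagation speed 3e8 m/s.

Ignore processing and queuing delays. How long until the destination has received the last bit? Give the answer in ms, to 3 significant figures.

L = 90 × 8 = 720 bits.
Transmission delays (L/R per hop): 0.005625, 0.000889988, 9.1954e-06, 6.42857e-05, 0.0171429 ms; sum = 0.0237313 ms.
Propagation delays (d/s per hop): 0.001, 0.000785, 1.14286, 1.245, 1.68e-05 ms; sum = 2.38966 ms.
End-to-end = 2.41 ms.

2.41 ms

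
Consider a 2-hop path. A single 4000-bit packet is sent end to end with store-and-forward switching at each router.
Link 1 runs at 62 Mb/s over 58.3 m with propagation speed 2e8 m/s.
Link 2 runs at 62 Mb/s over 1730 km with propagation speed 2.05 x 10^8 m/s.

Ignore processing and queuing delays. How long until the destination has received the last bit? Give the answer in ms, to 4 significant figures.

8.568 ms

Transmission delay per hop = L/R = 4000/62000000 = 0.0645161 ms; 2 hops → 0.129032 ms.
Propagation delays (d/s per hop): 0.0002915, 8.43902 ms; sum = 8.43932 ms.
End-to-end = 8.568 ms.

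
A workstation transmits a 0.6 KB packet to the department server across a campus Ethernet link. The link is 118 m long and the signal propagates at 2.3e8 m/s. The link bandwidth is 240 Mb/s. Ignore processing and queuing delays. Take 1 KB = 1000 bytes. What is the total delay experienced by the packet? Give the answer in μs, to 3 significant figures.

20.5 μs

L = 4800 bits.
Transmission delay = L/R = 4800 / 240000000 = 20 μs.
Propagation delay = d/s = 118 m / 2.3e+08 m/s = 0.513043 μs.
Total = 20.5 μs.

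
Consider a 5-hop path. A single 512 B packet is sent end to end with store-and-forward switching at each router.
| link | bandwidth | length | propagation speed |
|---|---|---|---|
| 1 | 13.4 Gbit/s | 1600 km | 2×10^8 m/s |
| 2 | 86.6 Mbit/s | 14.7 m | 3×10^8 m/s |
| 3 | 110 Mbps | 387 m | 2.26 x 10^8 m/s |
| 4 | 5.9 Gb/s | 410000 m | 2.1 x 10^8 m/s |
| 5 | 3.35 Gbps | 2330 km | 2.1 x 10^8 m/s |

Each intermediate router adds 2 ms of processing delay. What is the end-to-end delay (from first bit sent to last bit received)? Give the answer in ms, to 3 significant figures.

L = 512 × 8 = 4096 bits.
Transmission delays (L/R per hop): 0.000305672, 0.0472979, 0.0372364, 0.000694237, 0.00122269 ms; sum = 0.0867569 ms.
Propagation delays (d/s per hop): 8, 4.9e-05, 0.00171239, 1.95238, 11.0952 ms; sum = 21.0494 ms.
Processing at 4 router(s): 4 × 2 ms = 8 ms.
End-to-end = 29.1 ms.

29.1 ms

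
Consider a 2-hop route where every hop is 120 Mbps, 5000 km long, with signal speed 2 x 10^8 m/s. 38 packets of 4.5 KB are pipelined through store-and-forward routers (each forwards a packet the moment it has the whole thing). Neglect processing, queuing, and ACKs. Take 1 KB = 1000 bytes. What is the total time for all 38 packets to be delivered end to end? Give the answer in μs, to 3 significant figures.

61700 μs

Per-hop transmission t_tx = L/R = 36000/120000000 = 300 μs.
Per-hop propagation t_prop = 5000000/200000000 = 25000 μs.
Pipeline fill: first packet needs 2·t_tx to clear all hops; remaining 37 packets each add one t_tx.
Total = (2+38-1)·t_tx + 2·t_prop = 39·300 + 2·25000 = 61700 μs.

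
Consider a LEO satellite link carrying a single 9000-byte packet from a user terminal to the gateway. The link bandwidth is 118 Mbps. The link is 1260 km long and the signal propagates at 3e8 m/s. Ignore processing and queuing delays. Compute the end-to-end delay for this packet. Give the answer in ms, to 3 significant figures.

L = 9000 × 8 = 72000 bits.
Transmission delay = L/R = 72000 / 118000000 = 0.610169 ms.
Propagation delay = d/s = 1260000 m / 300000000 m/s = 4.2 ms.
Total = 4.81 ms.

4.81 ms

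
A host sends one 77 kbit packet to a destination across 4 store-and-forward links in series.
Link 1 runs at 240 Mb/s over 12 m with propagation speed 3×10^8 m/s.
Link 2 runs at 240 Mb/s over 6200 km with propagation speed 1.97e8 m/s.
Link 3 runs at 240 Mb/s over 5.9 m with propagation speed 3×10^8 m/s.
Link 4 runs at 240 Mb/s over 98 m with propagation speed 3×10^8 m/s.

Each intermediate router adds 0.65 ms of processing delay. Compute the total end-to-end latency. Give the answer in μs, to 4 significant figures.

34710 μs

L = 77000 bits.
Transmission delay per hop = L/R = 77000/240000000 = 320.833 μs; 4 hops → 1283.33 μs.
Propagation delays (d/s per hop): 0.04, 31472.1, 0.0196667, 0.326667 μs; sum = 31472.5 μs.
Processing at 3 router(s): 3 × 0.65 ms = 1950 μs.
End-to-end = 34710 μs.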